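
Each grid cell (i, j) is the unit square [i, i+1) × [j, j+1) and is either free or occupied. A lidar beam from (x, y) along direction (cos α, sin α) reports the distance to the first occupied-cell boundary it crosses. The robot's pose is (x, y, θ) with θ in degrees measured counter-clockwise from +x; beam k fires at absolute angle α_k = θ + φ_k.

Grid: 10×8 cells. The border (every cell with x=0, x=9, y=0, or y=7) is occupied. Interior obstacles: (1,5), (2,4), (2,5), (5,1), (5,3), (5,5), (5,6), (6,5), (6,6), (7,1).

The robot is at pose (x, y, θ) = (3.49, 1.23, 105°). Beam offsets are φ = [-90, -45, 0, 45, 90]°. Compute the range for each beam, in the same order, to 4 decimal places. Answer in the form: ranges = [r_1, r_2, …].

ranges = [1.5633, 3.0200, 2.8677, 2.8752, 0.8887]

beam 1: φ=-90°, α=15°
  d=(0.9659,0.2588)  start (3,1)  tX=0.5280 tY=2.9751  stride 1/|dx|=1.0353 1/|dy|=3.8637
    cross x-line → (4,1), t=0.5280
    cross x-line → (5,1), t=1.5633 (wall)
  → r_1 = 1.5633
beam 2: φ=-45°, α=60°
  d=(0.5000,0.8660)  start (3,1)  tX=1.0200 tY=0.8891  stride 1/|dx|=2.0000 1/|dy|=1.1547
    cross y-line → (3,2), t=0.8891
    cross x-line → (4,2), t=1.0200
    cross y-line → (4,3), t=2.0438
    cross x-line → (5,3), t=3.0200 (wall)
  → r_2 = 3.0200
beam 3: φ=0°, α=105°
  d=(-0.2588,0.9659)  start (3,1)  tX=1.8932 tY=0.7972  stride 1/|dx|=3.8637 1/|dy|=1.0353
    cross y-line → (3,2), t=0.7972
    cross y-line → (3,3), t=1.8324
    cross x-line → (2,3), t=1.8932
    cross y-line → (2,4), t=2.8677 (wall)
  → r_3 = 2.8677
beam 4: φ=45°, α=150°
  d=(-0.8660,0.5000)  start (3,1)  tX=0.5658 tY=1.5400  stride 1/|dx|=1.1547 1/|dy|=2.0000
    cross x-line → (2,1), t=0.5658
    cross y-line → (2,2), t=1.5400
    cross x-line → (1,2), t=1.7205
    cross x-line → (0,2), t=2.8752 (wall)
  → r_4 = 2.8752
beam 5: φ=90°, α=195°
  d=(-0.9659,-0.2588)  start (3,1)  tX=0.5073 tY=0.8887  stride 1/|dx|=1.0353 1/|dy|=3.8637
    cross x-line → (2,1), t=0.5073
    cross y-line → (2,0), t=0.8887 (wall)
  → r_5 = 0.8887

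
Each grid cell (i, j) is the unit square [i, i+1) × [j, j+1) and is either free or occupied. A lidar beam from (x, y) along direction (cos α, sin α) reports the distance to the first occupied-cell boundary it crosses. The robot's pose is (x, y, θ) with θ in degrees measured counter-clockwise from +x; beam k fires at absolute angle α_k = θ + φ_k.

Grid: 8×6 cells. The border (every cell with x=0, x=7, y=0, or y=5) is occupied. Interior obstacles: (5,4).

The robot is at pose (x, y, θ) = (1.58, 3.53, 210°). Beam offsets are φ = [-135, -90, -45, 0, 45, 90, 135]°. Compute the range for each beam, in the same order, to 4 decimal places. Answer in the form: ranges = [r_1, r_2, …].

beam 1: φ=-135°, α=75°
  dir = (cos 75°, sin 75°) = (0.2588, 0.9659); from cell (1,3)
  next x-line at t=1.6228, next y-line at t=0.4866; Δt_x=3.8637, Δt_y=1.0353
    y: enter (1,4) at t=0.4866
    y: enter (1,5) at t=1.5219 ← occupied
  → r_1 = 1.5219
beam 2: φ=-90°, α=120°
  dir = (cos 120°, sin 120°) = (-0.5000, 0.8660); from cell (1,3)
  next x-line at t=1.1600, next y-line at t=0.5427; Δt_x=2.0000, Δt_y=1.1547
    y: enter (1,4) at t=0.5427
    x: enter (0,4) at t=1.1600 ← occupied
  → r_2 = 1.1600
beam 3: φ=-45°, α=165°
  dir = (cos 165°, sin 165°) = (-0.9659, 0.2588); from cell (1,3)
  next x-line at t=0.6005, next y-line at t=1.8159; Δt_x=1.0353, Δt_y=3.8637
    x: enter (0,3) at t=0.6005 ← occupied
  → r_3 = 0.6005
beam 4: φ=0°, α=210°
  dir = (cos 210°, sin 210°) = (-0.8660, -0.5000); from cell (1,3)
  next x-line at t=0.6697, next y-line at t=1.0600; Δt_x=1.1547, Δt_y=2.0000
    x: enter (0,3) at t=0.6697 ← occupied
  → r_4 = 0.6697
beam 5: φ=45°, α=255°
  dir = (cos 255°, sin 255°) = (-0.2588, -0.9659); from cell (1,3)
  next x-line at t=2.2409, next y-line at t=0.5487; Δt_x=3.8637, Δt_y=1.0353
    y: enter (1,2) at t=0.5487
    y: enter (1,1) at t=1.5840
    x: enter (0,1) at t=2.2409 ← occupied
  → r_5 = 2.2409
beam 6: φ=90°, α=300°
  dir = (cos 300°, sin 300°) = (0.5000, -0.8660); from cell (1,3)
  next x-line at t=0.8400, next y-line at t=0.6120; Δt_x=2.0000, Δt_y=1.1547
    y: enter (1,2) at t=0.6120
    x: enter (2,2) at t=0.8400
    y: enter (2,1) at t=1.7667
    x: enter (3,1) at t=2.8400
    y: enter (3,0) at t=2.9214 ← occupied
  → r_6 = 2.9214
beam 7: φ=135°, α=345°
  dir = (cos 345°, sin 345°) = (0.9659, -0.2588); from cell (1,3)
  next x-line at t=0.4348, next y-line at t=2.0478; Δt_x=1.0353, Δt_y=3.8637
    x: enter (2,3) at t=0.4348
    x: enter (3,3) at t=1.4701
    y: enter (3,2) at t=2.0478
    x: enter (4,2) at t=2.5054
    x: enter (5,2) at t=3.5406
    x: enter (6,2) at t=4.5759
    x: enter (7,2) at t=5.6112 ← occupied
  → r_7 = 5.6112

ranges = [1.5219, 1.1600, 0.6005, 0.6697, 2.2409, 2.9214, 5.6112]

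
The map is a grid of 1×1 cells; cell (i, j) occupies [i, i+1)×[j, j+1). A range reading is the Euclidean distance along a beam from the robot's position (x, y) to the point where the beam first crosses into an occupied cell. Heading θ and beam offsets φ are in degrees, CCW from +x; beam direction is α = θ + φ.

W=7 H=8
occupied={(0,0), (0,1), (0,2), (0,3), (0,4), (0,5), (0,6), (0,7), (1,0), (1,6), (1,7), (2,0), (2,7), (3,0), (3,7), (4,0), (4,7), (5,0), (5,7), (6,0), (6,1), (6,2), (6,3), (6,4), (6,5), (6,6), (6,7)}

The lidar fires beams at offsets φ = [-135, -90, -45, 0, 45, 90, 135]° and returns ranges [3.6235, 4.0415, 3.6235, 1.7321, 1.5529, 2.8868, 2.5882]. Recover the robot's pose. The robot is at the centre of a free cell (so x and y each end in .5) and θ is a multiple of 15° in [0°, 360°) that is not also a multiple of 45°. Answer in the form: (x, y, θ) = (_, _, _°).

The pose lattice has 29·16 = 464 candidates. Test each by forward raycasting.
  (5.5, 6.5, 30°): beam 1 = 5.6940 ≠ 3.6235 ✗
  (2.5, 4.5, 105°): beam 1 = 4.0415 ≠ 3.6235 ✗
  (5.5, 2.5, 345°): beam 1 = 3.0000 ≠ 3.6235 ✗
  (2.5, 2.5, 330°): beam 1 = 1.5529 ≠ 3.6235 ✗
  …
  (4.5, 4.5, 330°): r_1=3.6235, r_2=4.0415, r_3=3.6235, r_4=1.7321, r_5=1.5529, r_6=2.8868, r_7=2.5882 — all match ✓
Unique over the lattice → pose = (4.5, 4.5, 330°).

(x, y, θ) = (4.5, 4.5, 330°)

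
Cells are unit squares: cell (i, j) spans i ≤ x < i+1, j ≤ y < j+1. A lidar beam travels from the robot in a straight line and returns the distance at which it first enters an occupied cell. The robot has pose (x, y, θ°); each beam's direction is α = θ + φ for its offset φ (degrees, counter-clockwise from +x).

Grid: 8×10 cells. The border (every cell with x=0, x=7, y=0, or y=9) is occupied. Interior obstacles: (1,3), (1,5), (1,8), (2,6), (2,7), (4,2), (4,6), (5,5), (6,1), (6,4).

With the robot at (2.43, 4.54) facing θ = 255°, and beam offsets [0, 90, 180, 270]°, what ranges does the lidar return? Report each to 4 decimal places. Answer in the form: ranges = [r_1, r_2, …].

ranges = [3.6649, 4.7312, 1.5115, 1.4804]

beam 1: φ=0°, α=255°
  direction (-0.2588, -0.9659); cell (2,4); t to first gridline: x 1.6614, y 0.5590 (then +3.8637 / +1.0353)
    (2,3) via y @ 0.5590
    (2,2) via y @ 1.5943
    (1,2) via x @ 1.6614
    (1,1) via y @ 2.6296
    (1,0) via y @ 3.6649  # hit
  → r_1 = 3.6649
beam 2: φ=90°, α=345°
  direction (0.9659, -0.2588); cell (2,4); t to first gridline: x 0.5901, y 2.0864 (then +1.0353 / +3.8637)
    (3,4) via x @ 0.5901
    (4,4) via x @ 1.6254
    (4,3) via y @ 2.0864
    (5,3) via x @ 2.6607
    (6,3) via x @ 3.6959
    (7,3) via x @ 4.7312  # hit
  → r_2 = 4.7312
beam 3: φ=180°, α=75°
  direction (0.2588, 0.9659); cell (2,4); t to first gridline: x 2.2023, y 0.4762 (then +3.8637 / +1.0353)
    (2,5) via y @ 0.4762
    (2,6) via y @ 1.5115  # hit
  → r_3 = 1.5115
beam 4: φ=270°, α=165°
  direction (-0.9659, 0.2588); cell (2,4); t to first gridline: x 0.4452, y 1.7773 (then +1.0353 / +3.8637)
    (1,4) via x @ 0.4452
    (0,4) via x @ 1.4804  # hit
  → r_4 = 1.4804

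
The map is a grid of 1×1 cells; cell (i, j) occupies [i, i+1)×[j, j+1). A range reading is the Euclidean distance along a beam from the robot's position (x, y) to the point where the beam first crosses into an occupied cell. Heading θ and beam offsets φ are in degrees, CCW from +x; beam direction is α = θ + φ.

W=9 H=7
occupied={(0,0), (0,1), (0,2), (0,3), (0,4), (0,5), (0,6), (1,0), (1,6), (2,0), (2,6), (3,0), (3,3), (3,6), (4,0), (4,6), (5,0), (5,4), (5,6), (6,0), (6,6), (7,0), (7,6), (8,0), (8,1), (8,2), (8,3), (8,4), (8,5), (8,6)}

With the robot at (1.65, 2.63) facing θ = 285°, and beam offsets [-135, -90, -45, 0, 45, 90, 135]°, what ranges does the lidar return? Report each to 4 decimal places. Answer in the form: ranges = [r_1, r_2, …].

beam 1: φ=-135°, α=150°
  d=(-0.8660,0.5000)  start (1,2)  tX=0.7506 tY=0.7400  stride 1/|dx|=1.1547 1/|dy|=2.0000
    cross y-line → (1,3), t=0.7400
    cross x-line → (0,3), t=0.7506 (wall)
  → r_1 = 0.7506
beam 2: φ=-90°, α=195°
  d=(-0.9659,-0.2588)  start (1,2)  tX=0.6729 tY=2.4341  stride 1/|dx|=1.0353 1/|dy|=3.8637
    cross x-line → (0,2), t=0.6729 (wall)
  → r_2 = 0.6729
beam 3: φ=-45°, α=240°
  d=(-0.5000,-0.8660)  start (1,2)  tX=1.3000 tY=0.7275  stride 1/|dx|=2.0000 1/|dy|=1.1547
    cross y-line → (1,1), t=0.7275
    cross x-line → (0,1), t=1.3000 (wall)
  → r_3 = 1.3000
beam 4: φ=0°, α=285°
  d=(0.2588,-0.9659)  start (1,2)  tX=1.3523 tY=0.6522  stride 1/|dx|=3.8637 1/|dy|=1.0353
    cross y-line → (1,1), t=0.6522
    cross x-line → (2,1), t=1.3523
    cross y-line → (2,0), t=1.6875 (wall)
  → r_4 = 1.6875
beam 5: φ=45°, α=330°
  d=(0.8660,-0.5000)  start (1,2)  tX=0.4041 tY=1.2600  stride 1/|dx|=1.1547 1/|dy|=2.0000
    cross x-line → (2,2), t=0.4041
    cross y-line → (2,1), t=1.2600
    cross x-line → (3,1), t=1.5588
    cross x-line → (4,1), t=2.7135
    cross y-line → (4,0), t=3.2600 (wall)
  → r_5 = 3.2600
beam 6: φ=90°, α=15°
  d=(0.9659,0.2588)  start (1,2)  tX=0.3623 tY=1.4296  stride 1/|dx|=1.0353 1/|dy|=3.8637
    cross x-line → (2,2), t=0.3623
    cross x-line → (3,2), t=1.3976
    cross y-line → (3,3), t=1.4296 (wall)
  → r_6 = 1.4296
beam 7: φ=135°, α=60°
  d=(0.5000,0.8660)  start (1,2)  tX=0.7000 tY=0.4272  stride 1/|dx|=2.0000 1/|dy|=1.1547
    cross y-line → (1,3), t=0.4272
    cross x-line → (2,3), t=0.7000
    cross y-line → (2,4), t=1.5819
    cross x-line → (3,4), t=2.7000
    cross y-line → (3,5), t=2.7366
    cross y-line → (3,6), t=3.8913 (wall)
  → r_7 = 3.8913

ranges = [0.7506, 0.6729, 1.3000, 1.6875, 3.2600, 1.4296, 3.8913]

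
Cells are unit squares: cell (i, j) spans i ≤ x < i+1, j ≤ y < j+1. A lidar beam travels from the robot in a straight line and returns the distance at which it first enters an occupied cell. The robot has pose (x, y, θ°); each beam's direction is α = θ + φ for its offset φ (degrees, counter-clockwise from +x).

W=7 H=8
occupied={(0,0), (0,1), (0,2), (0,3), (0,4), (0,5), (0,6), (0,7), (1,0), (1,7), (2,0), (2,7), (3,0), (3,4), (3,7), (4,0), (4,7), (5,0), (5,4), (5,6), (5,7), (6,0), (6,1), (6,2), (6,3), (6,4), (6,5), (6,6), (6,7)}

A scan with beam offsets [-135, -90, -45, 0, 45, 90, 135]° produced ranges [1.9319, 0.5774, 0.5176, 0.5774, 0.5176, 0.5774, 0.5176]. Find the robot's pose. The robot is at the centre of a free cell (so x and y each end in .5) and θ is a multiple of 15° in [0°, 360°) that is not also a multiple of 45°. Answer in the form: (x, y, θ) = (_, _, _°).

(x, y, θ) = (5.5, 5.5, 330°)

Candidates: 27 free-cell centres × 16 headings = 432 poses. Raycast each; keep the one whose scan matches to 4 dp.
  (4.5, 4.5, 240°): beam 1 = 2.5882 ≠ 1.9319 ✗
  (1.5, 1.5, 105°): beam 1 = 1.0000 ≠ 1.9319 ✗
  (3.5, 6.5, 120°): beam 1 = 1.5529 ≠ 1.9319 ✗
  (4.5, 1.5, 345°): beam 1 = 1.0000 ≠ 1.9319 ✗
  …
  (5.5, 5.5, 330°): r_1=1.9319, r_2=0.5774, r_3=0.5176, r_4=0.5774, r_5=0.5176, r_6=0.5774, r_7=0.5176 — all match ✓
Unique over the lattice → pose = (5.5, 5.5, 330°).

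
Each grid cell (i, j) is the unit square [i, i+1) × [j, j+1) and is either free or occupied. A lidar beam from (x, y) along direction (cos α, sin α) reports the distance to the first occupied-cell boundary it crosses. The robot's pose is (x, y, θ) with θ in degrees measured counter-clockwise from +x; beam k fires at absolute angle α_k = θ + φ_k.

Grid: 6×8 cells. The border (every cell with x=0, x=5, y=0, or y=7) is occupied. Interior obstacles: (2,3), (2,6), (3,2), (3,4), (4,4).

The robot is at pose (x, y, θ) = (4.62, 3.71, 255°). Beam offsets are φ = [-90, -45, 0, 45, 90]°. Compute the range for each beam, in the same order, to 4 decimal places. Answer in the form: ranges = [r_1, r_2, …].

ranges = [1.1205, 1.4200, 2.8056, 0.7600, 0.3934]

beam 1: φ=-90°, α=165°
  dir = (cos 165°, sin 165°) = (-0.9659, 0.2588); from cell (4,3)
  next x-line at t=0.6419, next y-line at t=1.1205; Δt_x=1.0353, Δt_y=3.8637
    x: enter (3,3) at t=0.6419
    y: enter (3,4) at t=1.1205 ← occupied
  → r_1 = 1.1205
beam 2: φ=-45°, α=210°
  dir = (cos 210°, sin 210°) = (-0.8660, -0.5000); from cell (4,3)
  next x-line at t=0.7159, next y-line at t=1.4200; Δt_x=1.1547, Δt_y=2.0000
    x: enter (3,3) at t=0.7159
    y: enter (3,2) at t=1.4200 ← occupied
  → r_2 = 1.4200
beam 3: φ=0°, α=255°
  dir = (cos 255°, sin 255°) = (-0.2588, -0.9659); from cell (4,3)
  next x-line at t=2.3955, next y-line at t=0.7350; Δt_x=3.8637, Δt_y=1.0353
    y: enter (4,2) at t=0.7350
    y: enter (4,1) at t=1.7703
    x: enter (3,1) at t=2.3955
    y: enter (3,0) at t=2.8056 ← occupied
  → r_3 = 2.8056
beam 4: φ=45°, α=300°
  dir = (cos 300°, sin 300°) = (0.5000, -0.8660); from cell (4,3)
  next x-line at t=0.7600, next y-line at t=0.8198; Δt_x=2.0000, Δt_y=1.1547
    x: enter (5,3) at t=0.7600 ← occupied
  → r_4 = 0.7600
beam 5: φ=90°, α=345°
  dir = (cos 345°, sin 345°) = (0.9659, -0.2588); from cell (4,3)
  next x-line at t=0.3934, next y-line at t=2.7432; Δt_x=1.0353, Δt_y=3.8637
    x: enter (5,3) at t=0.3934 ← occupied
  → r_5 = 0.3934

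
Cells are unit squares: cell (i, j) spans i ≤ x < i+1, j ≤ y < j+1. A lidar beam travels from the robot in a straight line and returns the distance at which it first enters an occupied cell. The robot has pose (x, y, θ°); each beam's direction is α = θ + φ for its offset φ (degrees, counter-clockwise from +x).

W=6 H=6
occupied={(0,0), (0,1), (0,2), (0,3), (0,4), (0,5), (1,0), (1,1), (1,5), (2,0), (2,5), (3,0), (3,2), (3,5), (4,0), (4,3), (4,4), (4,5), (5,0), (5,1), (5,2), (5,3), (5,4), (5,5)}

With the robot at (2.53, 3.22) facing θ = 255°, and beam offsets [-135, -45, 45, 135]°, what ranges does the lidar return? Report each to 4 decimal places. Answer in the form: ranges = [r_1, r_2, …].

ranges = [2.0554, 1.7667, 0.9400, 1.6974]

beam 1: φ=-135°, α=120°
  d=(-0.5000,0.8660)  start (2,3)  tX=1.0600 tY=0.9007  stride 1/|dx|=2.0000 1/|dy|=1.1547
    cross y-line → (2,4), t=0.9007
    cross x-line → (1,4), t=1.0600
    cross y-line → (1,5), t=2.0554 (wall)
  → r_1 = 2.0554
beam 2: φ=-45°, α=210°
  d=(-0.8660,-0.5000)  start (2,3)  tX=0.6120 tY=0.4400  stride 1/|dx|=1.1547 1/|dy|=2.0000
    cross y-line → (2,2), t=0.4400
    cross x-line → (1,2), t=0.6120
    cross x-line → (0,2), t=1.7667 (wall)
  → r_2 = 1.7667
beam 3: φ=45°, α=300°
  d=(0.5000,-0.8660)  start (2,3)  tX=0.9400 tY=0.2540  stride 1/|dx|=2.0000 1/|dy|=1.1547
    cross y-line → (2,2), t=0.2540
    cross x-line → (3,2), t=0.9400 (wall)
  → r_3 = 0.9400
beam 4: φ=135°, α=30°
  d=(0.8660,0.5000)  start (2,3)  tX=0.5427 tY=1.5600  stride 1/|dx|=1.1547 1/|dy|=2.0000
    cross x-line → (3,3), t=0.5427
    cross y-line → (3,4), t=1.5600
    cross x-line → (4,4), t=1.6974 (wall)
  → r_4 = 1.6974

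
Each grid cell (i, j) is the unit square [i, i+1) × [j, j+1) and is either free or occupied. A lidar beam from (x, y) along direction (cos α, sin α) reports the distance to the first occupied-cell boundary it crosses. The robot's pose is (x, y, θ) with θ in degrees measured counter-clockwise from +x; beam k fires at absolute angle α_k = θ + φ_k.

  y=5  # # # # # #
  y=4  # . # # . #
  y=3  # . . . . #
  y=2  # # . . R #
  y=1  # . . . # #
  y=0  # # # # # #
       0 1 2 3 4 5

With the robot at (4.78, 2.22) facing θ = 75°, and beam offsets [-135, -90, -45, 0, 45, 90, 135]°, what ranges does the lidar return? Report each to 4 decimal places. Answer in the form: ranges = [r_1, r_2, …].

ranges = [0.2540, 0.2278, 0.2540, 0.8500, 2.0554, 2.8781, 0.4400]

beam 1: φ=-135°, α=300°
  direction (0.5000, -0.8660); cell (4,2); t to first gridline: x 0.4400, y 0.2540 (then +2.0000 / +1.1547)
    (4,1) via y @ 0.2540  # hit
  → r_1 = 0.2540
beam 2: φ=-90°, α=345°
  direction (0.9659, -0.2588); cell (4,2); t to first gridline: x 0.2278, y 0.8500 (then +1.0353 / +3.8637)
    (5,2) via x @ 0.2278  # hit
  → r_2 = 0.2278
beam 3: φ=-45°, α=30°
  direction (0.8660, 0.5000); cell (4,2); t to first gridline: x 0.2540, y 1.5600 (then +1.1547 / +2.0000)
    (5,2) via x @ 0.2540  # hit
  → r_3 = 0.2540
beam 4: φ=0°, α=75°
  direction (0.2588, 0.9659); cell (4,2); t to first gridline: x 0.8500, y 0.8075 (then +3.8637 / +1.0353)
    (4,3) via y @ 0.8075
    (5,3) via x @ 0.8500  # hit
  → r_4 = 0.8500
beam 5: φ=45°, α=120°
  direction (-0.5000, 0.8660); cell (4,2); t to first gridline: x 1.5600, y 0.9007 (then +2.0000 / +1.1547)
    (4,3) via y @ 0.9007
    (3,3) via x @ 1.5600
    (3,4) via y @ 2.0554  # hit
  → r_5 = 2.0554
beam 6: φ=90°, α=165°
  direction (-0.9659, 0.2588); cell (4,2); t to first gridline: x 0.8075, y 3.0137 (then +1.0353 / +3.8637)
    (3,2) via x @ 0.8075
    (2,2) via x @ 1.8428
    (1,2) via x @ 2.8781  # hit
  → r_6 = 2.8781
beam 7: φ=135°, α=210°
  direction (-0.8660, -0.5000); cell (4,2); t to first gridline: x 0.9007, y 0.4400 (then +1.1547 / +2.0000)
    (4,1) via y @ 0.4400  # hit
  → r_7 = 0.4400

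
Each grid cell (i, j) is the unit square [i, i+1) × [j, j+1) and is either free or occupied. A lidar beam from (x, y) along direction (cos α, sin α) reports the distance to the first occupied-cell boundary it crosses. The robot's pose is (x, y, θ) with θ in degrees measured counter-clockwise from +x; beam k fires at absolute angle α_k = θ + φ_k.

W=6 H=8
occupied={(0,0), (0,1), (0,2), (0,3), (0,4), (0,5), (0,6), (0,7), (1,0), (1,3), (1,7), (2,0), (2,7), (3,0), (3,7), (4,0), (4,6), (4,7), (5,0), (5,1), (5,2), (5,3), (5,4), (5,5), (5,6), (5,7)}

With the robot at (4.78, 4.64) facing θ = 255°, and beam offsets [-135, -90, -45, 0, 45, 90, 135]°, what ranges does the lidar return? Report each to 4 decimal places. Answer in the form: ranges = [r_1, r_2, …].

beam 1: φ=-135°, α=120°
  cosα=-0.5000 sinα=0.8660 | (4,4) | tMaxX 1.5600 tMaxY 0.4157 | tΔX 2.0000 tΔY 1.1547
    t=0.4157 [y] (4,5)
    t=1.5600 [x] (3,5)
    t=1.5704 [y] (3,6)
    t=2.7251 [y] (3,7) — stop
  → r_1 = 2.7251
beam 2: φ=-90°, α=165°
  cosα=-0.9659 sinα=0.2588 | (4,4) | tMaxX 0.8075 tMaxY 1.3909 | tΔX 1.0353 tΔY 3.8637
    t=0.8075 [x] (3,4)
    t=1.3909 [y] (3,5)
    t=1.8428 [x] (2,5)
    t=2.8781 [x] (1,5)
    t=3.9133 [x] (0,5) — stop
  → r_2 = 3.9133
beam 3: φ=-45°, α=210°
  cosα=-0.8660 sinα=-0.5000 | (4,4) | tMaxX 0.9007 tMaxY 1.2800 | tΔX 1.1547 tΔY 2.0000
    t=0.9007 [x] (3,4)
    t=1.2800 [y] (3,3)
    t=2.0554 [x] (2,3)
    t=3.2101 [x] (1,3) — stop
  → r_3 = 3.2101
beam 4: φ=0°, α=255°
  cosα=-0.2588 sinα=-0.9659 | (4,4) | tMaxX 3.0137 tMaxY 0.6626 | tΔX 3.8637 tΔY 1.0353
    t=0.6626 [y] (4,3)
    t=1.6979 [y] (4,2)
    t=2.7331 [y] (4,1)
    t=3.0137 [x] (3,1)
    t=3.7684 [y] (3,0) — stop
  → r_4 = 3.7684
beam 5: φ=45°, α=300°
  cosα=0.5000 sinα=-0.8660 | (4,4) | tMaxX 0.4400 tMaxY 0.7390 | tΔX 2.0000 tΔY 1.1547
    t=0.4400 [x] (5,4) — stop
  → r_5 = 0.4400
beam 6: φ=90°, α=345°
  cosα=0.9659 sinα=-0.2588 | (4,4) | tMaxX 0.2278 tMaxY 2.4728 | tΔX 1.0353 tΔY 3.8637
    t=0.2278 [x] (5,4) — stop
  → r_6 = 0.2278
beam 7: φ=135°, α=30°
  cosα=0.8660 sinα=0.5000 | (4,4) | tMaxX 0.2540 tMaxY 0.7200 | tΔX 1.1547 tΔY 2.0000
    t=0.2540 [x] (5,4) — stop
  → r_7 = 0.2540

ranges = [2.7251, 3.9133, 3.2101, 3.7684, 0.4400, 0.2278, 0.2540]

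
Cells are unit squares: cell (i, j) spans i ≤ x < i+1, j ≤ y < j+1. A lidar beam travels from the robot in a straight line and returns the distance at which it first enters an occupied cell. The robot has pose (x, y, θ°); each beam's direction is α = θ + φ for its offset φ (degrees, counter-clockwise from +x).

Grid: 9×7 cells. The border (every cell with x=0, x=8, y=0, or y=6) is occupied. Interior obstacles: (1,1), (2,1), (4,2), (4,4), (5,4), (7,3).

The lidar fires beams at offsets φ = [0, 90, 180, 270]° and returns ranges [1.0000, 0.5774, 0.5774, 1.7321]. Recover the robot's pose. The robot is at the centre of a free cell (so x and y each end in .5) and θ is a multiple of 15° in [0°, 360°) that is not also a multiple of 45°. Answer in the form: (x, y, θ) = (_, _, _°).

Candidates: 29 free-cell centres × 16 headings = 464 poses. Raycast each; keep the one whose scan matches to 4 dp.
  (6.5, 4.5, 330°): beam 2 = 1.7321 ≠ 0.5774 ✗
  (7.5, 1.5, 30°): beam 1 = 0.5774 ≠ 1.0000 ✗
  (1.5, 3.5, 60°): beam 1 = 2.8868 ≠ 1.0000 ✗
  (2.5, 2.5, 195°): beam 1 = 1.5529 ≠ 1.0000 ✗
  …
  (7.5, 5.5, 300°): r_1=1.0000, r_2=0.5774, r_3=0.5774, r_4=1.7321 — all match ✓
Unique over the lattice → pose = (7.5, 5.5, 300°).

(x, y, θ) = (7.5, 5.5, 300°)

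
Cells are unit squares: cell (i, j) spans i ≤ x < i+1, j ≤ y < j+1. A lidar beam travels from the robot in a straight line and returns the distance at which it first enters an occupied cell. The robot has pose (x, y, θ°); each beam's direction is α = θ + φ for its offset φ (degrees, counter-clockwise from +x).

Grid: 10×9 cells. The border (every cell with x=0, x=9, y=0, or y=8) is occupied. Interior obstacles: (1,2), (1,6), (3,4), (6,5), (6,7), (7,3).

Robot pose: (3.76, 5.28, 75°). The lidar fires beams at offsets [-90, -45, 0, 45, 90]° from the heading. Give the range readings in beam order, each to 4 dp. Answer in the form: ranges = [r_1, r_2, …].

beam 1: φ=-90°, α=345°
  cosα=0.9659 sinα=-0.2588 | (3,5) | tMaxX 0.2485 tMaxY 1.0818 | tΔX 1.0353 tΔY 3.8637
    t=0.2485 [x] (4,5)
    t=1.0818 [y] (4,4)
    t=1.2837 [x] (5,4)
    t=2.3190 [x] (6,4)
    t=3.3543 [x] (7,4)
    t=4.3896 [x] (8,4)
    t=4.9455 [y] (8,3)
    t=5.4248 [x] (9,3) — stop
  → r_1 = 5.4248
beam 2: φ=-45°, α=30°
  cosα=0.8660 sinα=0.5000 | (3,5) | tMaxX 0.2771 tMaxY 1.4400 | tΔX 1.1547 tΔY 2.0000
    t=0.2771 [x] (4,5)
    t=1.4318 [x] (5,5)
    t=1.4400 [y] (5,6)
    t=2.5865 [x] (6,6)
    t=3.4400 [y] (6,7) — stop
  → r_2 = 3.4400
beam 3: φ=0°, α=75°
  cosα=0.2588 sinα=0.9659 | (3,5) | tMaxX 0.9273 tMaxY 0.7454 | tΔX 3.8637 tΔY 1.0353
    t=0.7454 [y] (3,6)
    t=0.9273 [x] (4,6)
    t=1.7807 [y] (4,7)
    t=2.8160 [y] (4,8) — stop
  → r_3 = 2.8160
beam 4: φ=45°, α=120°
  cosα=-0.5000 sinα=0.8660 | (3,5) | tMaxX 1.5200 tMaxY 0.8314 | tΔX 2.0000 tΔY 1.1547
    t=0.8314 [y] (3,6)
    t=1.5200 [x] (2,6)
    t=1.9861 [y] (2,7)
    t=3.1408 [y] (2,8) — stop
  → r_4 = 3.1408
beam 5: φ=90°, α=165°
  cosα=-0.9659 sinα=0.2588 | (3,5) | tMaxX 0.7868 tMaxY 2.7819 | tΔX 1.0353 tΔY 3.8637
    t=0.7868 [x] (2,5)
    t=1.8221 [x] (1,5)
    t=2.7819 [y] (1,6) — stop
  → r_5 = 2.7819

ranges = [5.4248, 3.4400, 2.8160, 3.1408, 2.7819]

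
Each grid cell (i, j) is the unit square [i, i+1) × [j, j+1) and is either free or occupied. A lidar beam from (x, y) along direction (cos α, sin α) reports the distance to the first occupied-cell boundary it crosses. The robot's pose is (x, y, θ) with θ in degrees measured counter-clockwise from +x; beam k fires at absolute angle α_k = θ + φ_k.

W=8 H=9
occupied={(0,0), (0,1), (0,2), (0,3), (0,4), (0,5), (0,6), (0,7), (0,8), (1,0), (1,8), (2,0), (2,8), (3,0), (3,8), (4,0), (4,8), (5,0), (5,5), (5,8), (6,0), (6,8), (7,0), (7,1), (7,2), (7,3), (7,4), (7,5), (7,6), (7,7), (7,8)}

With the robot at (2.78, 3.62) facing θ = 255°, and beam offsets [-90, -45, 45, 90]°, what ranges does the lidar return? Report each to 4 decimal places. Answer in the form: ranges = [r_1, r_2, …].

ranges = [1.8428, 2.0554, 3.0253, 4.3689]

beam 1: φ=-90°, α=165°
  dir = (cos 165°, sin 165°) = (-0.9659, 0.2588); from cell (2,3)
  next x-line at t=0.8075, next y-line at t=1.4682; Δt_x=1.0353, Δt_y=3.8637
    x: enter (1,3) at t=0.8075
    y: enter (1,4) at t=1.4682
    x: enter (0,4) at t=1.8428 ← occupied
  → r_1 = 1.8428
beam 2: φ=-45°, α=210°
  dir = (cos 210°, sin 210°) = (-0.8660, -0.5000); from cell (2,3)
  next x-line at t=0.9007, next y-line at t=1.2400; Δt_x=1.1547, Δt_y=2.0000
    x: enter (1,3) at t=0.9007
    y: enter (1,2) at t=1.2400
    x: enter (0,2) at t=2.0554 ← occupied
  → r_2 = 2.0554
beam 3: φ=45°, α=300°
  dir = (cos 300°, sin 300°) = (0.5000, -0.8660); from cell (2,3)
  next x-line at t=0.4400, next y-line at t=0.7159; Δt_x=2.0000, Δt_y=1.1547
    x: enter (3,3) at t=0.4400
    y: enter (3,2) at t=0.7159
    y: enter (3,1) at t=1.8706
    x: enter (4,1) at t=2.4400
    y: enter (4,0) at t=3.0253 ← occupied
  → r_3 = 3.0253
beam 4: φ=90°, α=345°
  dir = (cos 345°, sin 345°) = (0.9659, -0.2588); from cell (2,3)
  next x-line at t=0.2278, next y-line at t=2.3955; Δt_x=1.0353, Δt_y=3.8637
    x: enter (3,3) at t=0.2278
    x: enter (4,3) at t=1.2630
    x: enter (5,3) at t=2.2983
    y: enter (5,2) at t=2.3955
    x: enter (6,2) at t=3.3336
    x: enter (7,2) at t=4.3689 ← occupied
  → r_4 = 4.3689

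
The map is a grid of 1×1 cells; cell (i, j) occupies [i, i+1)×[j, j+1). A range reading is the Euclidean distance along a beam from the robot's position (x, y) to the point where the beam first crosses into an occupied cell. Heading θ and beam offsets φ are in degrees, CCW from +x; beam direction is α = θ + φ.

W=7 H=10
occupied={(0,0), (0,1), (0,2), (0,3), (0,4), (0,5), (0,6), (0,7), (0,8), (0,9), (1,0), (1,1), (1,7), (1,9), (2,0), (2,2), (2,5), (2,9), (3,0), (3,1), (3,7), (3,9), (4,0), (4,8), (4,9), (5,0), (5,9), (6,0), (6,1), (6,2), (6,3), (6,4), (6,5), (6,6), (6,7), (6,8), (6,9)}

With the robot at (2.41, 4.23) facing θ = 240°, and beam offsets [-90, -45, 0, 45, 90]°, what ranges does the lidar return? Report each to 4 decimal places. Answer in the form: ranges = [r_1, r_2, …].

beam 1: φ=-90°, α=150°
  d=(-0.8660,0.5000)  start (2,4)  tX=0.4734 tY=1.5400  stride 1/|dx|=1.1547 1/|dy|=2.0000
    cross x-line → (1,4), t=0.4734
    cross y-line → (1,5), t=1.5400
    cross x-line → (0,5), t=1.6281 (wall)
  → r_1 = 1.6281
beam 2: φ=-45°, α=195°
  d=(-0.9659,-0.2588)  start (2,4)  tX=0.4245 tY=0.8887  stride 1/|dx|=1.0353 1/|dy|=3.8637
    cross x-line → (1,4), t=0.4245
    cross y-line → (1,3), t=0.8887
    cross x-line → (0,3), t=1.4597 (wall)
  → r_2 = 1.4597
beam 3: φ=0°, α=240°
  d=(-0.5000,-0.8660)  start (2,4)  tX=0.8200 tY=0.2656  stride 1/|dx|=2.0000 1/|dy|=1.1547
    cross y-line → (2,3), t=0.2656
    cross x-line → (1,3), t=0.8200
    cross y-line → (1,2), t=1.4203
    cross y-line → (1,1), t=2.5750 (wall)
  → r_3 = 2.5750
beam 4: φ=45°, α=285°
  d=(0.2588,-0.9659)  start (2,4)  tX=2.2796 tY=0.2381  stride 1/|dx|=3.8637 1/|dy|=1.0353
    cross y-line → (2,3), t=0.2381
    cross y-line → (2,2), t=1.2734 (wall)
  → r_4 = 1.2734
beam 5: φ=90°, α=330°
  d=(0.8660,-0.5000)  start (2,4)  tX=0.6813 tY=0.4600  stride 1/|dx|=1.1547 1/|dy|=2.0000
    cross y-line → (2,3), t=0.4600
    cross x-line → (3,3), t=0.6813
    cross x-line → (4,3), t=1.8360
    cross y-line → (4,2), t=2.4600
    cross x-line → (5,2), t=2.9907
    cross x-line → (6,2), t=4.1454 (wall)
  → r_5 = 4.1454

ranges = [1.6281, 1.4597, 2.5750, 1.2734, 4.1454]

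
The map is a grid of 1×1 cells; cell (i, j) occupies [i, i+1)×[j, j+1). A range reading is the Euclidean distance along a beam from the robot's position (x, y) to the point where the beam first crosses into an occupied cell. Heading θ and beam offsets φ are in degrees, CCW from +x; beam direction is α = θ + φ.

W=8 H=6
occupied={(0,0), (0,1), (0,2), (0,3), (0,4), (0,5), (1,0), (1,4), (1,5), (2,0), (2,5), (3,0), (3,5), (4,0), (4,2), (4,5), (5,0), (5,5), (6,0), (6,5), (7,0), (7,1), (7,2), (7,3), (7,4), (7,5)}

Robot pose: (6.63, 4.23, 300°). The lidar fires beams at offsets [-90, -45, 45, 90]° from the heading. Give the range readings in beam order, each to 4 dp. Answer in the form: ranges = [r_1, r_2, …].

beam 1: φ=-90°, α=210°
  dir = (cos 210°, sin 210°) = (-0.8660, -0.5000); from cell (6,4)
  next x-line at t=0.7275, next y-line at t=0.4600; Δt_x=1.1547, Δt_y=2.0000
    y: enter (6,3) at t=0.4600
    x: enter (5,3) at t=0.7275
    x: enter (4,3) at t=1.8822
    y: enter (4,2) at t=2.4600 ← occupied
  → r_1 = 2.4600
beam 2: φ=-45°, α=255°
  dir = (cos 255°, sin 255°) = (-0.2588, -0.9659); from cell (6,4)
  next x-line at t=2.4341, next y-line at t=0.2381; Δt_x=3.8637, Δt_y=1.0353
    y: enter (6,3) at t=0.2381
    y: enter (6,2) at t=1.2734
    y: enter (6,1) at t=2.3087
    x: enter (5,1) at t=2.4341
    y: enter (5,0) at t=3.3439 ← occupied
  → r_2 = 3.3439
beam 3: φ=45°, α=345°
  dir = (cos 345°, sin 345°) = (0.9659, -0.2588); from cell (6,4)
  next x-line at t=0.3831, next y-line at t=0.8887; Δt_x=1.0353, Δt_y=3.8637
    x: enter (7,4) at t=0.3831 ← occupied
  → r_3 = 0.3831
beam 4: φ=90°, α=30°
  dir = (cos 30°, sin 30°) = (0.8660, 0.5000); from cell (6,4)
  next x-line at t=0.4272, next y-line at t=1.5400; Δt_x=1.1547, Δt_y=2.0000
    x: enter (7,4) at t=0.4272 ← occupied
  → r_4 = 0.4272

ranges = [2.4600, 3.3439, 0.3831, 0.4272]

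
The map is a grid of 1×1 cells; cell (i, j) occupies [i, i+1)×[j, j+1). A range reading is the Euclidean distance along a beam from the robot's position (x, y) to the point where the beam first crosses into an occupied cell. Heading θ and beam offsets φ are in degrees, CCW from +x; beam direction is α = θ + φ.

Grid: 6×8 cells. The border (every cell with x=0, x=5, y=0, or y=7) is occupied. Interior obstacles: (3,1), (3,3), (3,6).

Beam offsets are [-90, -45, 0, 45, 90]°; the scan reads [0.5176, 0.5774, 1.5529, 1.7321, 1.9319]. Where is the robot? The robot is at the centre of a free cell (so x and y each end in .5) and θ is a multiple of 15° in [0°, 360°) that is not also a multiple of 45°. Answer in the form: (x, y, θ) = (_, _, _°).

Enumerate (i+0.5, j+0.5, θ) over the 21 free cells and 16 admissible headings. For each, cast all 5 beams and compare to the given ranges.
  (4.5, 4.5, 345°): beam 1 = 2.5882 ≠ 0.5176 ✗
  (4.5, 6.5, 240°): beam 1 = 0.5774 ≠ 0.5176 ✗
  (1.5, 5.5, 195°): beam 1 = 1.5529 ≠ 0.5176 ✗
  (2.5, 5.5, 150°): beam 1 = 1.0000 ≠ 0.5176 ✗
  (4.5, 5.5, 255°): beam 1 = 3.6235 ≠ 0.5176 ✗
  …
  (1.5, 2.5, 255°): r_1=0.5176, r_2=0.5774, r_3=1.5529, r_4=1.7321, r_5=1.9319 — all match ✓
Only this pose fits every beam.

(x, y, θ) = (1.5, 2.5, 255°)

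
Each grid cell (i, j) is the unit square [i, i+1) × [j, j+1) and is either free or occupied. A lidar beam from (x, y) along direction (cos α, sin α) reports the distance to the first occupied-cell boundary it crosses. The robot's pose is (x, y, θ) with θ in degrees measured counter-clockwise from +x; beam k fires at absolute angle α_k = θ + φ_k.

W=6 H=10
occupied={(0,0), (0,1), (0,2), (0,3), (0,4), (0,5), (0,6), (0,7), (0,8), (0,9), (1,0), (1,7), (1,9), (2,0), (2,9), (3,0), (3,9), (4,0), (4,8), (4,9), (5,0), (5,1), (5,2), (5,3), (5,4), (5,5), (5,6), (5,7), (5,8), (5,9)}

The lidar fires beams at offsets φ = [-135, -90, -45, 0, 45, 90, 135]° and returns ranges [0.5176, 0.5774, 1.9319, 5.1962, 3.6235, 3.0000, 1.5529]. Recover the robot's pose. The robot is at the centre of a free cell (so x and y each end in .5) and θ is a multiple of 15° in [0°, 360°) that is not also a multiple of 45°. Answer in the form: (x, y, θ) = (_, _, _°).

(x, y, θ) = (4.5, 2.5, 120°)

Enumerate (i+0.5, j+0.5, θ) over the 30 free cells and 16 admissible headings. For each, cast all 7 beams and compare to the given ranges.
  (4.5, 2.5, 60°): beam 1 = 1.5529 ≠ 0.5176 ✗
  (3.5, 2.5, 210°): beam 1 = 5.6940 ≠ 0.5176 ✗
  (1.5, 2.5, 255°): beam 1 = 1.0000 ≠ 0.5176 ✗
  …
  (4.5, 2.5, 120°): r_1=0.5176, r_2=0.5774, r_3=1.9319, r_4=5.1962, r_5=3.6235, r_6=3.0000, r_7=1.5529 — all match ✓
Only this pose fits every beam.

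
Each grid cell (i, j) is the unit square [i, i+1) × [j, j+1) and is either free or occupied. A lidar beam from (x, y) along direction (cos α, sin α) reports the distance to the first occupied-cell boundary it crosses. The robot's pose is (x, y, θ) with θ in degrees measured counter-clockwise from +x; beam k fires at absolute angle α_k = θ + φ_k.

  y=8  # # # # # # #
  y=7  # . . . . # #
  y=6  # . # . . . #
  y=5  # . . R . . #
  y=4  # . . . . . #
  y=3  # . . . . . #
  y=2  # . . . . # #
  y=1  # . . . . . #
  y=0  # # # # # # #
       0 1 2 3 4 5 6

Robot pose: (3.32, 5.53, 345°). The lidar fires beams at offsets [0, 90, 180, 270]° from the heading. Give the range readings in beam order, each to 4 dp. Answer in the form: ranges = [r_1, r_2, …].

beam 1: φ=0°, α=345°
  dir = (cos 345°, sin 345°) = (0.9659, -0.2588); from cell (3,5)
  next x-line at t=0.7040, next y-line at t=2.0478; Δt_x=1.0353, Δt_y=3.8637
    x: enter (4,5) at t=0.7040
    x: enter (5,5) at t=1.7393
    y: enter (5,4) at t=2.0478
    x: enter (6,4) at t=2.7745 ← occupied
  → r_1 = 2.7745
beam 2: φ=90°, α=75°
  dir = (cos 75°, sin 75°) = (0.2588, 0.9659); from cell (3,5)
  next x-line at t=2.6273, next y-line at t=0.4866; Δt_x=3.8637, Δt_y=1.0353
    y: enter (3,6) at t=0.4866
    y: enter (3,7) at t=1.5219
    y: enter (3,8) at t=2.5571 ← occupied
  → r_2 = 2.5571
beam 3: φ=180°, α=165°
  dir = (cos 165°, sin 165°) = (-0.9659, 0.2588); from cell (3,5)
  next x-line at t=0.3313, next y-line at t=1.8159; Δt_x=1.0353, Δt_y=3.8637
    x: enter (2,5) at t=0.3313
    x: enter (1,5) at t=1.3666
    y: enter (1,6) at t=1.8159
    x: enter (0,6) at t=2.4018 ← occupied
  → r_3 = 2.4018
beam 4: φ=270°, α=255°
  dir = (cos 255°, sin 255°) = (-0.2588, -0.9659); from cell (3,5)
  next x-line at t=1.2364, next y-line at t=0.5487; Δt_x=3.8637, Δt_y=1.0353
    y: enter (3,4) at t=0.5487
    x: enter (2,4) at t=1.2364
    y: enter (2,3) at t=1.5840
    y: enter (2,2) at t=2.6192
    y: enter (2,1) at t=3.6545
    y: enter (2,0) at t=4.6898 ← occupied
  → r_4 = 4.6898

ranges = [2.7745, 2.5571, 2.4018, 4.6898]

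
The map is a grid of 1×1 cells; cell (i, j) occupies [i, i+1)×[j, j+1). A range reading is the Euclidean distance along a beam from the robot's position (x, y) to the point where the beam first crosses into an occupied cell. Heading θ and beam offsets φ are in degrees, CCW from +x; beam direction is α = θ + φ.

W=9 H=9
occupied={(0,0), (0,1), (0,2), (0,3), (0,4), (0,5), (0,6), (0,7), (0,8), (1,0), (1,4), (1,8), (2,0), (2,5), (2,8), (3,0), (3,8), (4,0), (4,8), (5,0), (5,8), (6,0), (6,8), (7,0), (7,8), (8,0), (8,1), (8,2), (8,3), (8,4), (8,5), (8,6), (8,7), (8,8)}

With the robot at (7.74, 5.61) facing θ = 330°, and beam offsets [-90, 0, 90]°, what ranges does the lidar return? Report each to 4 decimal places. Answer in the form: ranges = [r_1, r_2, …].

beam 1: φ=-90°, α=240°
  d=(-0.5000,-0.8660)  start (7,5)  tX=1.4800 tY=0.7044  stride 1/|dx|=2.0000 1/|dy|=1.1547
    cross y-line → (7,4), t=0.7044
    cross x-line → (6,4), t=1.4800
    cross y-line → (6,3), t=1.8591
    cross y-line → (6,2), t=3.0138
    cross x-line → (5,2), t=3.4800
    cross y-line → (5,1), t=4.1685
    cross y-line → (5,0), t=5.3232 (wall)
  → r_1 = 5.3232
beam 2: φ=0°, α=330°
  d=(0.8660,-0.5000)  start (7,5)  tX=0.3002 tY=1.2200  stride 1/|dx|=1.1547 1/|dy|=2.0000
    cross x-line → (8,5), t=0.3002 (wall)
  → r_2 = 0.3002
beam 3: φ=90°, α=60°
  d=(0.5000,0.8660)  start (7,5)  tX=0.5200 tY=0.4503  stride 1/|dx|=2.0000 1/|dy|=1.1547
    cross y-line → (7,6), t=0.4503
    cross x-line → (8,6), t=0.5200 (wall)
  → r_3 = 0.5200

ranges = [5.3232, 0.3002, 0.5200]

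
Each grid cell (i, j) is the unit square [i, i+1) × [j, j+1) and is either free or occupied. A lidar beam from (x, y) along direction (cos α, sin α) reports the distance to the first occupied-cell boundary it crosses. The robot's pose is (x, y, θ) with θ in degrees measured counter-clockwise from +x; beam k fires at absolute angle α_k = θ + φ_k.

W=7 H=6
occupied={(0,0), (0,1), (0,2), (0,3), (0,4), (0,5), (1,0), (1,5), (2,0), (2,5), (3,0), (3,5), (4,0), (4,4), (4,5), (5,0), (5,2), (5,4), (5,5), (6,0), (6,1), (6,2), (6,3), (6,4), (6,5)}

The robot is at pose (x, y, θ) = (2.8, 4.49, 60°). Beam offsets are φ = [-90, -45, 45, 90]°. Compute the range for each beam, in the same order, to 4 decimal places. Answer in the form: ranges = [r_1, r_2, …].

beam 1: φ=-90°, α=330°
  d=(0.8660,-0.5000)  start (2,4)  tX=0.2309 tY=0.9800  stride 1/|dx|=1.1547 1/|dy|=2.0000
    cross x-line → (3,4), t=0.2309
    cross y-line → (3,3), t=0.9800
    cross x-line → (4,3), t=1.3856
    cross x-line → (5,3), t=2.5403
    cross y-line → (5,2), t=2.9800 (wall)
  → r_1 = 2.9800
beam 2: φ=-45°, α=15°
  d=(0.9659,0.2588)  start (2,4)  tX=0.2071 tY=1.9705  stride 1/|dx|=1.0353 1/|dy|=3.8637
    cross x-line → (3,4), t=0.2071
    cross x-line → (4,4), t=1.2423 (wall)
  → r_2 = 1.2423
beam 3: φ=45°, α=105°
  d=(-0.2588,0.9659)  start (2,4)  tX=3.0910 tY=0.5280  stride 1/|dx|=3.8637 1/|dy|=1.0353
    cross y-line → (2,5), t=0.5280 (wall)
  → r_3 = 0.5280
beam 4: φ=90°, α=150°
  d=(-0.8660,0.5000)  start (2,4)  tX=0.9238 tY=1.0200  stride 1/|dx|=1.1547 1/|dy|=2.0000
    cross x-line → (1,4), t=0.9238
    cross y-line → (1,5), t=1.0200 (wall)
  → r_4 = 1.0200

ranges = [2.9800, 1.2423, 0.5280, 1.0200]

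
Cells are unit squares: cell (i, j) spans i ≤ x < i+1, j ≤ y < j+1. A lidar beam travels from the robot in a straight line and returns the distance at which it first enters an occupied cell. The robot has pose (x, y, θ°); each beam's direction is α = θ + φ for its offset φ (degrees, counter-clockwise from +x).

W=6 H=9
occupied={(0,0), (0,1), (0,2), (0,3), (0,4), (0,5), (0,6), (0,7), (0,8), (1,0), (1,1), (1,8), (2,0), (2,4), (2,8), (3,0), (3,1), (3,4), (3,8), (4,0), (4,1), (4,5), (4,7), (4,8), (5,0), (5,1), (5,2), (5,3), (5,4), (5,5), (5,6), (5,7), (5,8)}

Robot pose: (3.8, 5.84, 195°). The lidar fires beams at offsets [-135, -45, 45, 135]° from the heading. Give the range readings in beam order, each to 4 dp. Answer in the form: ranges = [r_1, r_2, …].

ranges = [1.3395, 3.2332, 0.9699, 0.2309]

beam 1: φ=-135°, α=60°
  cosα=0.5000 sinα=0.8660 | (3,5) | tMaxX 0.4000 tMaxY 0.1848 | tΔX 2.0000 tΔY 1.1547
    t=0.1848 [y] (3,6)
    t=0.4000 [x] (4,6)
    t=1.3395 [y] (4,7) — stop
  → r_1 = 1.3395
beam 2: φ=-45°, α=150°
  cosα=-0.8660 sinα=0.5000 | (3,5) | tMaxX 0.9238 tMaxY 0.3200 | tΔX 1.1547 tΔY 2.0000
    t=0.3200 [y] (3,6)
    t=0.9238 [x] (2,6)
    t=2.0785 [x] (1,6)
    t=2.3200 [y] (1,7)
    t=3.2332 [x] (0,7) — stop
  → r_2 = 3.2332
beam 3: φ=45°, α=240°
  cosα=-0.5000 sinα=-0.8660 | (3,5) | tMaxX 1.6000 tMaxY 0.9699 | tΔX 2.0000 tΔY 1.1547
    t=0.9699 [y] (3,4) — stop
  → r_3 = 0.9699
beam 4: φ=135°, α=330°
  cosα=0.8660 sinα=-0.5000 | (3,5) | tMaxX 0.2309 tMaxY 1.6800 | tΔX 1.1547 tΔY 2.0000
    t=0.2309 [x] (4,5) — stop
  → r_4 = 0.2309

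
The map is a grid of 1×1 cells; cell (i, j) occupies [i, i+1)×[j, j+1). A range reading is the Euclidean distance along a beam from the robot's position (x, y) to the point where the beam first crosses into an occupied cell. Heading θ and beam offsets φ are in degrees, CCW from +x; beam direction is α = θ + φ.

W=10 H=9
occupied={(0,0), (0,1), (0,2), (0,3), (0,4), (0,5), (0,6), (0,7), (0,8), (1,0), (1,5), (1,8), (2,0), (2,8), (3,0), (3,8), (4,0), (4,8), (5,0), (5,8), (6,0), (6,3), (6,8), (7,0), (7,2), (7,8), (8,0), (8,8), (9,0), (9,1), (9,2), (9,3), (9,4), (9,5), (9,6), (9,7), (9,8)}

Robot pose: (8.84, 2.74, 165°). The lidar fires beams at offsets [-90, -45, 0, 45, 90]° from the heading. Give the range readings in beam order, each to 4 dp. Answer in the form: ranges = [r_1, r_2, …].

beam 1: φ=-90°, α=75°
  d=(0.2588,0.9659)  start (8,2)  tX=0.6182 tY=0.2692  stride 1/|dx|=3.8637 1/|dy|=1.0353
    cross y-line → (8,3), t=0.2692
    cross x-line → (9,3), t=0.6182 (wall)
  → r_1 = 0.6182
beam 2: φ=-45°, α=120°
  d=(-0.5000,0.8660)  start (8,2)  tX=1.6800 tY=0.3002  stride 1/|dx|=2.0000 1/|dy|=1.1547
    cross y-line → (8,3), t=0.3002
    cross y-line → (8,4), t=1.4549
    cross x-line → (7,4), t=1.6800
    cross y-line → (7,5), t=2.6096
    cross x-line → (6,5), t=3.6800
    cross y-line → (6,6), t=3.7643
    cross y-line → (6,7), t=4.9190
    cross x-line → (5,7), t=5.6800
    cross y-line → (5,8), t=6.0737 (wall)
  → r_2 = 6.0737
beam 3: φ=0°, α=165°
  d=(-0.9659,0.2588)  start (8,2)  tX=0.8696 tY=1.0046  stride 1/|dx|=1.0353 1/|dy|=3.8637
    cross x-line → (7,2), t=0.8696 (wall)
  → r_3 = 0.8696
beam 4: φ=45°, α=210°
  d=(-0.8660,-0.5000)  start (8,2)  tX=0.9699 tY=1.4800  stride 1/|dx|=1.1547 1/|dy|=2.0000
    cross x-line → (7,2), t=0.9699 (wall)
  → r_4 = 0.9699
beam 5: φ=90°, α=255°
  d=(-0.2588,-0.9659)  start (8,2)  tX=3.2455 tY=0.7661  stride 1/|dx|=3.8637 1/|dy|=1.0353
    cross y-line → (8,1), t=0.7661
    cross y-line → (8,0), t=1.8014 (wall)
  → r_5 = 1.8014

ranges = [0.6182, 6.0737, 0.8696, 0.9699, 1.8014]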